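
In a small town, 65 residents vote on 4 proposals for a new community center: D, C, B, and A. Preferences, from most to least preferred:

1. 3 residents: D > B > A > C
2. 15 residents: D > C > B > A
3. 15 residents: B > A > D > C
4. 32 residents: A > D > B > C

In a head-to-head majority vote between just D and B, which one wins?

D

Voters preferring D to B: 50; preferring B to D: 15.
D wins the head-to-head.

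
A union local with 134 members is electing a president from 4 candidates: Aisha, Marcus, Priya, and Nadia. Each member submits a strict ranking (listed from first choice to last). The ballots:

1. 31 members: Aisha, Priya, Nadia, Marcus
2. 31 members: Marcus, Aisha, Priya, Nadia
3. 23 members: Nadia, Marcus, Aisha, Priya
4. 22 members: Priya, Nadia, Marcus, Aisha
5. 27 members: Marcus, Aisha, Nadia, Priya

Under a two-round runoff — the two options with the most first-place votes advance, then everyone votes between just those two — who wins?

Marcus

Round 1 first-place votes: Aisha 31, Marcus 58, Priya 22, Nadia 23.
Marcus and Aisha advance.
Runoff: Marcus is preferred to Aisha by 103 voters; Aisha by 31.
Marcus wins the runoff.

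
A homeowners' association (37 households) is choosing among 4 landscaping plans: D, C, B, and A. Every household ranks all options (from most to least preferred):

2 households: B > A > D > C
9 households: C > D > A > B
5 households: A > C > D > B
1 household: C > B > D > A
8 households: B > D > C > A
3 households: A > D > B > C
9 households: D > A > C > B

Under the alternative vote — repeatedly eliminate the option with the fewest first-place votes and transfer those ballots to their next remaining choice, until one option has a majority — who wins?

Round 1: D 9, C 10, B 10, A 8. Eliminate A.
Round 2: D 12, C 15, B 10. Eliminate B.
Round 3: D 22, C 15. D has a majority.

D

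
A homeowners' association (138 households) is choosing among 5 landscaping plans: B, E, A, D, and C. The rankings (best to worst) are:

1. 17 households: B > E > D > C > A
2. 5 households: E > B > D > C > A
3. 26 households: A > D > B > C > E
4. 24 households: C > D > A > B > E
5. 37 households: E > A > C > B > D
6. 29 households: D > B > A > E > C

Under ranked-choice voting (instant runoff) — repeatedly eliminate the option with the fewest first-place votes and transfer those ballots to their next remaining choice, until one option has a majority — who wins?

D

Round 1: B 17, E 42, A 26, D 29, C 24. Eliminate B.
Round 2: E 59, A 26, D 29, C 24. Eliminate C.
Round 3: E 59, A 26, D 53. Eliminate A.
Round 4: E 59, D 79. D has a majority.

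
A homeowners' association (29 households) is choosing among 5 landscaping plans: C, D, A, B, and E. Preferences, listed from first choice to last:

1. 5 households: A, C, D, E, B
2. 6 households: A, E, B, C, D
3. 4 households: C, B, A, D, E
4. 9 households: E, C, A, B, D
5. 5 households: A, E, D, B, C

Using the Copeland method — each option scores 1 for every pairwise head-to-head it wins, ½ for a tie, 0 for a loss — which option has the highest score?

C: beats D and B; loses to A and E → score 2.
D: loses to C, A, B, and E → score 0.
A: beats C, D, B, and E → score 4.
B: beats D; loses to C, A, and E → score 1.
E: beats C, D, and B; loses to A → score 3.
A has the best pairwise record.

A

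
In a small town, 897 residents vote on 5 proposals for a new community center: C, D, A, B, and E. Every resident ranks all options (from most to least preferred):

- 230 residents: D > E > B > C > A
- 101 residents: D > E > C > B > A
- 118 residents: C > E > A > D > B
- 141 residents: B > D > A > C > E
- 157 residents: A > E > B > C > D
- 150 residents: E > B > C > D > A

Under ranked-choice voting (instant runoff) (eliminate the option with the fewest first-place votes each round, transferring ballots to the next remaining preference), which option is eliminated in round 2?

Round 1: C 118, D 331, A 157, B 141, E 150. Eliminate C.
Round 2: D 331, A 157, B 141, E 268. Eliminate B.

B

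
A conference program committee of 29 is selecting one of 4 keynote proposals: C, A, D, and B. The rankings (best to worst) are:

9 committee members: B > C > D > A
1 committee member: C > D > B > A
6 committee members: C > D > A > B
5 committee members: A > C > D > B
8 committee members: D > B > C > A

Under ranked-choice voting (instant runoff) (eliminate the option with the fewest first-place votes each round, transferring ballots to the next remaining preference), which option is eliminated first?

Round 1: C 7, A 5, D 8, B 9. Eliminate A.

A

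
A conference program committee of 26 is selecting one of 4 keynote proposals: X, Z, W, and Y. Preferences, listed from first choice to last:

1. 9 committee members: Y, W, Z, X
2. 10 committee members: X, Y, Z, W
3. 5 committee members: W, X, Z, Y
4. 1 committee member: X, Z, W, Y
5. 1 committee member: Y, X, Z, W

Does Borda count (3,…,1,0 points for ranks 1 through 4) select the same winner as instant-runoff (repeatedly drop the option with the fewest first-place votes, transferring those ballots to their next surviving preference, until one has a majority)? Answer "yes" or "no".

no

Borda — scores: X 45, Z 27, W 34, Y 50. Winner: Y.
Instant-runoff — R1 X 11, Z 0, W 5, Y 10 (Z out); R2 X 11, W 5, Y 10 (W out); R3 X 16, Y 10 (X winner). Winner: X.
The two methods disagree.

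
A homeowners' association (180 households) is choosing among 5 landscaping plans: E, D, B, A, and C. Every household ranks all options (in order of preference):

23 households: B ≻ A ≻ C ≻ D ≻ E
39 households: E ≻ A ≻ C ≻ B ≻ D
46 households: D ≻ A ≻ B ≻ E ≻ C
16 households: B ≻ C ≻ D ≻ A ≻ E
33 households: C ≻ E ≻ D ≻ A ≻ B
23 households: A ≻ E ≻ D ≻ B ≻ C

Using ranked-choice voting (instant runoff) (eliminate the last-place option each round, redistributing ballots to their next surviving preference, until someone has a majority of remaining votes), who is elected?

E

Round 1: E 39, D 46, B 39, A 23, C 33. Eliminate A.
Round 2: E 62, D 46, B 39, C 33. Eliminate C.
Round 3: E 95, D 46, B 39. E has a majority.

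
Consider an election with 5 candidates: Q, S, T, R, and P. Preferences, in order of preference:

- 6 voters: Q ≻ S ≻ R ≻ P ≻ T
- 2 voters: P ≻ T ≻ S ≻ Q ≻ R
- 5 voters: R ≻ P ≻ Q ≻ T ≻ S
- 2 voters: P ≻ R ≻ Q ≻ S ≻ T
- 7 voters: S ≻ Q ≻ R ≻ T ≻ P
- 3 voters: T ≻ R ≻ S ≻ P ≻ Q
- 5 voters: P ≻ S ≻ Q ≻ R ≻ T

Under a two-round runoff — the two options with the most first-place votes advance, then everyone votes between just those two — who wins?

Round 1 first-place votes: Q 6, S 7, T 3, R 5, P 9.
P and S advance.
Runoff: P is preferred to S by 14 voters; S by 16.
S wins the runoff.

S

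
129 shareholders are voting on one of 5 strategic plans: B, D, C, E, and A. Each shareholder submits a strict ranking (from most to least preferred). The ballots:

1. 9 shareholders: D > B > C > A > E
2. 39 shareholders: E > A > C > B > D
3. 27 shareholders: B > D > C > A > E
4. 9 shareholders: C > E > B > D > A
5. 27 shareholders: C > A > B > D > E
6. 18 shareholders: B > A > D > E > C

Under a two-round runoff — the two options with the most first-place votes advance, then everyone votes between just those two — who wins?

Round 1 first-place votes: B 45, D 9, C 36, E 39, A 0.
B and E advance.
Runoff: B is preferred to E by 81 voters; E by 48.
B wins the runoff.

B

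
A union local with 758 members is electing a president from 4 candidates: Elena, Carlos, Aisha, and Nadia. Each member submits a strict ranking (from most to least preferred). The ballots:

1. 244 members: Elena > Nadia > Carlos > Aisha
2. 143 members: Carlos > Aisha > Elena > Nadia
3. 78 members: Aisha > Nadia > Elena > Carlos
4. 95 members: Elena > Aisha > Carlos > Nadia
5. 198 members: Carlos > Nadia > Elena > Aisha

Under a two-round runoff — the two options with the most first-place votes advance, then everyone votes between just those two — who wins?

Round 1 first-place votes: Elena 339, Carlos 341, Aisha 78, Nadia 0.
Carlos and Elena advance.
Runoff: Carlos is preferred to Elena by 341 voters; Elena by 417.
Elena wins the runoff.

Elena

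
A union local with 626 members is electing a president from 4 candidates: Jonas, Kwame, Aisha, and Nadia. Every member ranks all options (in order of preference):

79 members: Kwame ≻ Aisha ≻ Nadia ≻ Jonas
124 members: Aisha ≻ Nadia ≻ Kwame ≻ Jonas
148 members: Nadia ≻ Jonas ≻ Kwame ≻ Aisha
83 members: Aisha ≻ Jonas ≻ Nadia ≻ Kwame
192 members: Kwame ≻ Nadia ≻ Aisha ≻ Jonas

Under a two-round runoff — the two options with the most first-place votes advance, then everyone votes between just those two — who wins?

Round 1 first-place votes: Jonas 0, Kwame 271, Aisha 207, Nadia 148.
Kwame and Aisha advance.
Runoff: Kwame is preferred to Aisha by 419 voters; Aisha by 207.
Kwame wins the runoff.

Kwame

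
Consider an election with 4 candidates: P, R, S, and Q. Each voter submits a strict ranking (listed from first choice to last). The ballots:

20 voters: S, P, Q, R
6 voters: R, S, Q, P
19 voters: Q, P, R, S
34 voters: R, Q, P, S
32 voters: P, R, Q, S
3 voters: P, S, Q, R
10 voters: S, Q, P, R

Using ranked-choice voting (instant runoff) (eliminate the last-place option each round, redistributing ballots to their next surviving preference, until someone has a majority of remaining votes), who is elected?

P

Round 1: P 35, R 40, S 30, Q 19. Eliminate Q.
Round 2: P 54, R 40, S 30. Eliminate S.
Round 3: P 84, R 40. P has a majority.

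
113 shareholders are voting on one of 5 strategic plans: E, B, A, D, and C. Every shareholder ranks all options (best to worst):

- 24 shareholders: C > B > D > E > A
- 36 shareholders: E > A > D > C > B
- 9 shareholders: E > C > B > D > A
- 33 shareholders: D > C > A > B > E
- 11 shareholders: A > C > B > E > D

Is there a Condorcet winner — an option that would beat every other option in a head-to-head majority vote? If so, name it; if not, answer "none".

D vs E: 57–56 for D.
D vs B: 69–44 for D.
D vs A: 66–47 for D.
D vs C: 69–44 for D.
D beats every other option head-to-head.

D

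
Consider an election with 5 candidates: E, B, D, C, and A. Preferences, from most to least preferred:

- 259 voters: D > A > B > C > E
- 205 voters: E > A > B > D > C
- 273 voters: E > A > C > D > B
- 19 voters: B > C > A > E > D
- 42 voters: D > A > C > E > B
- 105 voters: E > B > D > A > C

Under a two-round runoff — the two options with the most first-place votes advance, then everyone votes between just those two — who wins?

E

Round 1 first-place votes: E 583, B 19, D 301, C 0, A 0.
E and D advance.
Runoff: E is preferred to D by 602 voters; D by 301.
E wins the runoff.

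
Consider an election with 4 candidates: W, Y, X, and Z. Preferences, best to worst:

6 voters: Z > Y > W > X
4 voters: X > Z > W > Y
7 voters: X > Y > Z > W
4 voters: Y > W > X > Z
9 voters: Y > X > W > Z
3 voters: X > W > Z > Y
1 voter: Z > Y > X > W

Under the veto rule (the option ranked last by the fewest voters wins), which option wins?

X

Last-place votes: W 8, Y 7, X 6, Z 13.
X is ranked last by the fewest voters, so X wins.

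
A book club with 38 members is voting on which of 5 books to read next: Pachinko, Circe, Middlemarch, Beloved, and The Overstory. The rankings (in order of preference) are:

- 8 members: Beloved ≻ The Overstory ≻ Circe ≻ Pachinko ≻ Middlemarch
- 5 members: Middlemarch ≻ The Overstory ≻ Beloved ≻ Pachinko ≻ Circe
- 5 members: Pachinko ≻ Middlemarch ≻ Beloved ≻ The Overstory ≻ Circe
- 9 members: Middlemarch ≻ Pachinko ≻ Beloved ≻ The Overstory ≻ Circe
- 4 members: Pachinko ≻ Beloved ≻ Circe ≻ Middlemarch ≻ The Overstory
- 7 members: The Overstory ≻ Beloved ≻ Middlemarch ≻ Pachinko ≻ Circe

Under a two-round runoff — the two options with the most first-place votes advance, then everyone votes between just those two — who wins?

Round 1 first-place votes: Pachinko 9, Circe 0, Middlemarch 14, Beloved 8, The Overstory 7.
Middlemarch and Pachinko advance.
Runoff: Middlemarch is preferred to Pachinko by 21 voters; Pachinko by 17.
Middlemarch wins the runoff.

Middlemarch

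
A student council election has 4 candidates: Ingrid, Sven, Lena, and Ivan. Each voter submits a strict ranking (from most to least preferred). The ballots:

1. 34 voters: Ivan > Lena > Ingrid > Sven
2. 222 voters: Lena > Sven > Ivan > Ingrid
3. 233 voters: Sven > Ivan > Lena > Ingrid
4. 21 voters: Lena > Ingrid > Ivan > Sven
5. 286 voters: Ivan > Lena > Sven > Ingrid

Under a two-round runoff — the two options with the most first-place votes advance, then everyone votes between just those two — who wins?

Ivan

Round 1 first-place votes: Ingrid 0, Sven 233, Lena 243, Ivan 320.
Ivan and Lena advance.
Runoff: Ivan is preferred to Lena by 553 voters; Lena by 243.
Ivan wins the runoff.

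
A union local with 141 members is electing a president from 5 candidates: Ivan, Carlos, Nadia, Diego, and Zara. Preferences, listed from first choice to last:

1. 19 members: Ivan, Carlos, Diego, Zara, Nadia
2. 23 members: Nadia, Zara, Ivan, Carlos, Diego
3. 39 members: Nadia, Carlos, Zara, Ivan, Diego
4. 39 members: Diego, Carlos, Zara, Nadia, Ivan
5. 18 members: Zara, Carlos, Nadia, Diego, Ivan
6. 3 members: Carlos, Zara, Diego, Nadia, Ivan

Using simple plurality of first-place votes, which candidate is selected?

Nadia

First-place votes: Ivan 19, Carlos 3, Nadia 62, Diego 39, Zara 18.
Nadia has the most first-place votes.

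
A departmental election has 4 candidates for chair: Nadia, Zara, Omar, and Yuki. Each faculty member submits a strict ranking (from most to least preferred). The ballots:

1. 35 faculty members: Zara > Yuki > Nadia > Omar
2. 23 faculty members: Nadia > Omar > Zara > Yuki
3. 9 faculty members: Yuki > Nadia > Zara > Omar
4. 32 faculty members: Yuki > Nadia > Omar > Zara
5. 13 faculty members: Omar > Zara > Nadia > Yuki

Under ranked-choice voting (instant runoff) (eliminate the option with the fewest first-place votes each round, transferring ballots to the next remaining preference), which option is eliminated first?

Omar

Round 1: Nadia 23, Zara 35, Omar 13, Yuki 41. Eliminate Omar.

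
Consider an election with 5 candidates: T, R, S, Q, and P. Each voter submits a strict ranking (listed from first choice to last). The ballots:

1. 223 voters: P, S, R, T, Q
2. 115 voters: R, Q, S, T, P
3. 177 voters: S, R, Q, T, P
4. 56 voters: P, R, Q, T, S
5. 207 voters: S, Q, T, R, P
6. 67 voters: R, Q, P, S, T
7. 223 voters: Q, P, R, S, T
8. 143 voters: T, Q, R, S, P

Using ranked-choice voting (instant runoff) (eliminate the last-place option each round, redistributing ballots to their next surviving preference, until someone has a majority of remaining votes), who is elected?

S

Round 1: T 143, R 182, S 384, Q 223, P 279. Eliminate T.
Round 2: R 182, S 384, Q 366, P 279. Eliminate R.
Round 3: S 384, Q 548, P 279. Eliminate P.
Round 4: S 607, Q 604. S has a majority.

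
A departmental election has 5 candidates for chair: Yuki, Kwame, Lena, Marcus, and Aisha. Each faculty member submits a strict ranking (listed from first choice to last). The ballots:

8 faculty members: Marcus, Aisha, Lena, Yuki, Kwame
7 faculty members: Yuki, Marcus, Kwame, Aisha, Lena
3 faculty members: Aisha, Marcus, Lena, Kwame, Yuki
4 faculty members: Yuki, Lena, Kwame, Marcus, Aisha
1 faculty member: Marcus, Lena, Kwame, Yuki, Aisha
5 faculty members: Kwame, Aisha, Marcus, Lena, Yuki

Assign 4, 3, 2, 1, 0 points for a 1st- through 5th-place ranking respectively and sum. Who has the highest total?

Yuki: 8·1 + 7·4 + 3·0 + 4·4 + 1·1 + 5·0 = 53
Kwame: 8·0 + 7·2 + 3·1 + 4·2 + 1·2 + 5·4 = 47
Lena: 8·2 + 7·0 + 3·2 + 4·3 + 1·3 + 5·1 = 42
Marcus: 8·4 + 7·3 + 3·3 + 4·1 + 1·4 + 5·2 = 80
Aisha: 8·3 + 7·1 + 3·4 + 4·0 + 1·0 + 5·3 = 58
Marcus has the highest Borda score (80).

Marcus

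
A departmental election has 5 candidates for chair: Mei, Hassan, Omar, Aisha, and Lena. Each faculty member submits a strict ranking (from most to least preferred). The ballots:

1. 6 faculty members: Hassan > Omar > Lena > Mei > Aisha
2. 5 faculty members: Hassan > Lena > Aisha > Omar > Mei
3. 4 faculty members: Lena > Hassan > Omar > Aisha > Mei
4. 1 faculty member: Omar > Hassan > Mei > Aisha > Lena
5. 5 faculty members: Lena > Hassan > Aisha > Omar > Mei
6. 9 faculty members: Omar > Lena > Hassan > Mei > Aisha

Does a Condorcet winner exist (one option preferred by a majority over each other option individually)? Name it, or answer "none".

Checking pairwise contests:
Hassan beats Mei 30–0.
Lena beats Hassan 18–12.
Hassan beats Omar 20–10.
Mei beats Aisha 16–14.
Omar beats Lena 16–14.
Every option loses at least one head-to-head, so there is no Condorcet winner.

none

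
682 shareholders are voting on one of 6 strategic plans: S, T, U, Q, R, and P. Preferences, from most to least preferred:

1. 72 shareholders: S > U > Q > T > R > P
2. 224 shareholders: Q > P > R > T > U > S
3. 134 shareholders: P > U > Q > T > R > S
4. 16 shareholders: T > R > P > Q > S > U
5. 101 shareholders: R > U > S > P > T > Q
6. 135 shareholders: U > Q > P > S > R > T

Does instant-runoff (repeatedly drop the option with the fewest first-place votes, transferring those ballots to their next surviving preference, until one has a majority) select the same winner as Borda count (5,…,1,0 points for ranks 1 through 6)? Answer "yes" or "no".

Instant-runoff — R1 S 72, T 16, U 135, Q 224, R 101, P 134 (T out); R2 S 72, U 135, Q 224, R 117, P 134 (S out); R3 U 207, Q 224, R 117, P 134 (R out); R4 U 308, Q 224, P 150 (P out); R5 U 442, Q 240 (U winner). Winner: U.
Borda — scores: S 949, T 1041, U 2127, Q 2310, R 1582, P 2221. Winner: Q.
The two methods disagree.

no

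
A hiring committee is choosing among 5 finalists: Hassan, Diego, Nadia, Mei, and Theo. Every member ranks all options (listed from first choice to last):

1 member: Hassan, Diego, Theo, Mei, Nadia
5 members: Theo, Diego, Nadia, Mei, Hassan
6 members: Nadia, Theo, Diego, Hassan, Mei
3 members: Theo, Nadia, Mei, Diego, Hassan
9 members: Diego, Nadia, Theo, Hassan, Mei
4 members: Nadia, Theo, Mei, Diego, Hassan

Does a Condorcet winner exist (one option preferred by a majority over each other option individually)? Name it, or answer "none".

none

Checking pairwise contests:
Diego beats Hassan 27–1.
Theo beats Diego 18–10.
Diego beats Nadia 15–13.
Hassan beats Mei 16–12.
Nadia beats Theo 19–9.
Every option loses at least one head-to-head, so there is no Condorcet winner.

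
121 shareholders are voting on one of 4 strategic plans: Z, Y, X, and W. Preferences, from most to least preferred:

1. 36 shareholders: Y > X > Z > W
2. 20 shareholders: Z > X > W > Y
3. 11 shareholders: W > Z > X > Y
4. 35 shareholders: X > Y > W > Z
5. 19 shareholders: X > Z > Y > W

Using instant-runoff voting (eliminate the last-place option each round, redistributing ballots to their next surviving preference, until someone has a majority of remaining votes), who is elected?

Round 1: Z 20, Y 36, X 54, W 11. Eliminate W.
Round 2: Z 31, Y 36, X 54. Eliminate Z.
Round 3: Y 36, X 85. X has a majority.

X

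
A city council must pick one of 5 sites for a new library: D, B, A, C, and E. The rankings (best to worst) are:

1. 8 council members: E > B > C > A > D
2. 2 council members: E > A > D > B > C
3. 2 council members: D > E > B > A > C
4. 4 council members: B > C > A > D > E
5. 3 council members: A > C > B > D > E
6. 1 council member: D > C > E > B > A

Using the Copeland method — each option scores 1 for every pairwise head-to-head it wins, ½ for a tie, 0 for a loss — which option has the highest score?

E

D: ties E; loses to B, A, and C → score 0.5.
B: beats D, A, and C; loses to E → score 3.
A: beats D; loses to B, C, and E → score 1.
C: beats D and A; loses to B and E → score 2.
E: beats B, A, and C; ties D → score 3.5.
E has the best pairwise record.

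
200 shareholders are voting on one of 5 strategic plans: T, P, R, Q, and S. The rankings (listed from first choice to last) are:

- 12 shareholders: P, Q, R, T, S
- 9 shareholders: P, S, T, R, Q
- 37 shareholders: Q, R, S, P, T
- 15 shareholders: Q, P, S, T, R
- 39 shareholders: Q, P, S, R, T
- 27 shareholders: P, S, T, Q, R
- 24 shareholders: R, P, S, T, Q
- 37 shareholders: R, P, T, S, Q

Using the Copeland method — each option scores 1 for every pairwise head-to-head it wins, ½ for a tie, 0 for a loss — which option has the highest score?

P

T: loses to P, R, Q, and S → score 0.
P: beats T, R, Q, and S → score 4.
R: beats T and S; loses to P and Q → score 2.
Q: beats T, R, and S; loses to P → score 3.
S: beats T; loses to P, R, and Q → score 1.
P has the best pairwise record.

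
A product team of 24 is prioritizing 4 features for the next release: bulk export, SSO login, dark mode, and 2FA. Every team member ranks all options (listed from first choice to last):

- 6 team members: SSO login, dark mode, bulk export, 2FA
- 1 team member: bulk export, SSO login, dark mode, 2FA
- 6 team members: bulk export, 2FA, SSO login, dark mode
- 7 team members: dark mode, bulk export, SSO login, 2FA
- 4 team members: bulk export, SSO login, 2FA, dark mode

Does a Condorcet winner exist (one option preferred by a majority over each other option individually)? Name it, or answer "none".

Checking pairwise contests:
dark mode beats bulk export 13–11.
bulk export beats SSO login 18–6.
SSO login beats dark mode 17–7.
bulk export beats 2FA 24–0.
Every option loses at least one head-to-head, so there is no Condorcet winner.

none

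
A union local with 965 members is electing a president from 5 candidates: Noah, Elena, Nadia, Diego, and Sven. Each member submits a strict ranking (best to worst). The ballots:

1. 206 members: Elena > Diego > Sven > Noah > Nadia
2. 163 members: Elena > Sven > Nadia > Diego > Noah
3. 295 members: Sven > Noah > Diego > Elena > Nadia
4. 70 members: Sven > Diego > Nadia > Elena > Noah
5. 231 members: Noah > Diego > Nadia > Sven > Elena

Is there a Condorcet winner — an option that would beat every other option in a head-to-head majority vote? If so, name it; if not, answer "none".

Sven

Sven vs Noah: 734–231 for Sven.
Sven vs Elena: 596–369 for Sven.
Sven vs Nadia: 734–231 for Sven.
Sven vs Diego: 528–437 for Sven.
Sven beats every other option head-to-head.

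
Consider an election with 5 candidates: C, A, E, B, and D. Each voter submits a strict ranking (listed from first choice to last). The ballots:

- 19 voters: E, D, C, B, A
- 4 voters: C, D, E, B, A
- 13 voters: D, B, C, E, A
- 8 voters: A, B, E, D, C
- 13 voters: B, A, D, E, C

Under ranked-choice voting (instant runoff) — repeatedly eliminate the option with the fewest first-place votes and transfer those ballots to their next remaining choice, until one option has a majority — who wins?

Round 1: C 4, A 8, E 19, B 13, D 13. Eliminate C.
Round 2: A 8, E 19, B 13, D 17. Eliminate A.
Round 3: E 19, B 21, D 17. Eliminate D.
Round 4: E 23, B 34. B has a majority.

B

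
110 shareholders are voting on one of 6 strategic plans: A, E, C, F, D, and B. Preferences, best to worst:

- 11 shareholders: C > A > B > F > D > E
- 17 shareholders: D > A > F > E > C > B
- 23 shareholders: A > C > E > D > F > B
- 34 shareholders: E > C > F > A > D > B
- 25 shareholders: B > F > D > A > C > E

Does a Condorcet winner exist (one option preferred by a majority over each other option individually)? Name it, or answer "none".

Checking pairwise contests:
F beats A 59–51.
A beats E 76–34.
A beats C 65–45.
E beats F 57–53.
A beats D 68–42.
A beats B 85–25.
Every option loses at least one head-to-head, so there is no Condorcet winner.

none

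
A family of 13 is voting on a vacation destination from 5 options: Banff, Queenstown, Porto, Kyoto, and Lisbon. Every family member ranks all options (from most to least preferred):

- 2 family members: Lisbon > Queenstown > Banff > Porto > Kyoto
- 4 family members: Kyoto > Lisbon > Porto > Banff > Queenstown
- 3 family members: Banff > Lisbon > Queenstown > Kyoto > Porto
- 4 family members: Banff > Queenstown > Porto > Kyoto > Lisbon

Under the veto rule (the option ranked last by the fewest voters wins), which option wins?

Last-place votes: Banff 0, Queenstown 4, Porto 3, Kyoto 2, Lisbon 4.
Banff is ranked last by the fewest voters, so Banff wins.

Banff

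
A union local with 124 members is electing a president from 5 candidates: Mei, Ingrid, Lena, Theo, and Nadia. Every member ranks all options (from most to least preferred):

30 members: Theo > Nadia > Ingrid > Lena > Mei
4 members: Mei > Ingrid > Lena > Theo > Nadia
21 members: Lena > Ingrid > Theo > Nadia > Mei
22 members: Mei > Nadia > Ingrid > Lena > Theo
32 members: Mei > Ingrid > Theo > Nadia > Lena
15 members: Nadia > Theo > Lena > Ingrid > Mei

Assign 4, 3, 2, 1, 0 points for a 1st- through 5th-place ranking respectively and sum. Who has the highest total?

Mei: 30·0 + 4·4 + 21·0 + 22·4 + 32·4 + 15·0 = 232
Ingrid: 30·2 + 4·3 + 21·3 + 22·2 + 32·3 + 15·1 = 290
Lena: 30·1 + 4·2 + 21·4 + 22·1 + 32·0 + 15·2 = 174
Theo: 30·4 + 4·1 + 21·2 + 22·0 + 32·2 + 15·3 = 275
Nadia: 30·3 + 4·0 + 21·1 + 22·3 + 32·1 + 15·4 = 269
Ingrid has the highest Borda score (290).

Ingrid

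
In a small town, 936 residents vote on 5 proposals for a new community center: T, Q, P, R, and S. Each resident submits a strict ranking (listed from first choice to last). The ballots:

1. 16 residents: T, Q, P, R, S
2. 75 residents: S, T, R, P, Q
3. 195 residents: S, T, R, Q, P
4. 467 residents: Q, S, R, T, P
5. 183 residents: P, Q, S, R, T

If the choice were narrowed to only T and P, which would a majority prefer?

T

Voters preferring T to P: 753; preferring P to T: 183.
T wins the head-to-head.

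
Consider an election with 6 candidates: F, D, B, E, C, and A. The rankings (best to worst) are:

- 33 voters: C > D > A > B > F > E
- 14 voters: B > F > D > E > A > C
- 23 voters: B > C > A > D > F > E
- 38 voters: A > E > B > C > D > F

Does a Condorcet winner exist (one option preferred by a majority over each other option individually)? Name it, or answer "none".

none

Checking pairwise contests:
D beats F 94–14.
B beats D 75–33.
A beats B 71–37.
F beats E 70–38.
B beats C 75–33.
C beats A 56–52.
Every option loses at least one head-to-head, so there is no Condorcet winner.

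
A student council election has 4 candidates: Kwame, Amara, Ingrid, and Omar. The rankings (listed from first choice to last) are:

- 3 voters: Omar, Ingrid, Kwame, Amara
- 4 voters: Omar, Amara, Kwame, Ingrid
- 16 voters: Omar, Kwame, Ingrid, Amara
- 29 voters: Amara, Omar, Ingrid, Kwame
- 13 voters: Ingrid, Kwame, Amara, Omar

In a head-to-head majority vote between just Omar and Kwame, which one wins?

Voters preferring Omar to Kwame: 52; preferring Kwame to Omar: 13.
Omar wins the head-to-head.

Omar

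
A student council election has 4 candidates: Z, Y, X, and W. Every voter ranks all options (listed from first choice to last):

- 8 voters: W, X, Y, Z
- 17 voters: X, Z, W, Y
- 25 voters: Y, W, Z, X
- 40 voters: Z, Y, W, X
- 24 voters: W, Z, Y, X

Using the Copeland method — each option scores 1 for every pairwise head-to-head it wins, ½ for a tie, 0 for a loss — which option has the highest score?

Z: beats Y and X; ties W → score 2.5.
Y: beats X and W; loses to Z → score 2.
X: loses to Z, Y, and W → score 0.
W: beats X; ties Z; loses to Y → score 1.5.
Z has the best pairwise record.

Z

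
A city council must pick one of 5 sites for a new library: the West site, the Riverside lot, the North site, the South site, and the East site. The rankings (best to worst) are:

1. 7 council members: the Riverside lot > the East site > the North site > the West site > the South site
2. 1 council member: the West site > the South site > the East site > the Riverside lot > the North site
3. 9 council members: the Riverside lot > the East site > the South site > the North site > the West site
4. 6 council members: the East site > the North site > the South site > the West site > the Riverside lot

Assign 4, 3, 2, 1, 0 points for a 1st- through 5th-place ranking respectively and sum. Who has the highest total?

the East site

the West site: 7·1 + 1·4 + 9·0 + 6·1 = 17
the Riverside lot: 7·4 + 1·1 + 9·4 + 6·0 = 65
the North site: 7·2 + 1·0 + 9·1 + 6·3 = 41
the South site: 7·0 + 1·3 + 9·2 + 6·2 = 33
the East site: 7·3 + 1·2 + 9·3 + 6·4 = 74
the East site has the highest Borda score (74).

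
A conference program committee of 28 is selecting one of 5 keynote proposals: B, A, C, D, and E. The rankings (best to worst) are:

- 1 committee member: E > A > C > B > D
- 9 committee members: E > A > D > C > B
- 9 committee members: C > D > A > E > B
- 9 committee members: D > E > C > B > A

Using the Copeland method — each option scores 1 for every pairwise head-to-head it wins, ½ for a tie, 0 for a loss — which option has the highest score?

D

B: loses to A, C, D, and E → score 0.
A: beats B; loses to C, D, and E → score 1.
C: beats B and A; loses to D and E → score 2.
D: beats B, A, C, and E → score 4.
E: beats B, A, and C; loses to D → score 3.
D has the best pairwise record.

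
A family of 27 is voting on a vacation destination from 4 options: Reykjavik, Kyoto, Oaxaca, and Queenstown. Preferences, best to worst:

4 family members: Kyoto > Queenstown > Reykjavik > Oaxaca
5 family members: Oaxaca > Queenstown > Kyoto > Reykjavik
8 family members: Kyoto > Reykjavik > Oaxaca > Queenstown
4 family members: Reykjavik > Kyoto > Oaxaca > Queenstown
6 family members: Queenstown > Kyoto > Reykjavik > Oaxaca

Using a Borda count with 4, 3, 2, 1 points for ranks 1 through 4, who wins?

Reykjavik: 4·2 + 5·1 + 8·3 + 4·4 + 6·2 = 65
Kyoto: 4·4 + 5·2 + 8·4 + 4·3 + 6·3 = 88
Oaxaca: 4·1 + 5·4 + 8·2 + 4·2 + 6·1 = 54
Queenstown: 4·3 + 5·3 + 8·1 + 4·1 + 6·4 = 63
Kyoto has the highest Borda score (88).

Kyoto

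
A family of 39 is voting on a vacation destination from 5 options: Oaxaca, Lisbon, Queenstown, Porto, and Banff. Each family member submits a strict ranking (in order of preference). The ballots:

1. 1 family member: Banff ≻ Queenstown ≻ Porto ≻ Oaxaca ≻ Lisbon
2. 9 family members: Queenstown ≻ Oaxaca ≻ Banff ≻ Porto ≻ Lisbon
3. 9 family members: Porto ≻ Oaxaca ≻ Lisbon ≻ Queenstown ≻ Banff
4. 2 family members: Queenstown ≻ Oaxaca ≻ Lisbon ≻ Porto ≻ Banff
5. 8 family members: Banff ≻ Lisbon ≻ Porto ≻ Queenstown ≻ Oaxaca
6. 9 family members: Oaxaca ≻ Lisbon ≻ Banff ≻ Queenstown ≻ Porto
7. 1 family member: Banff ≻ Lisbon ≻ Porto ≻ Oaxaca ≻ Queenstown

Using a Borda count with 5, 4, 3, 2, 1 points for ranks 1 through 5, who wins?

Oaxaca

Oaxaca: 1·2 + 9·4 + 9·4 + 2·4 + 8·1 + 9·5 + 1·2 = 137
Lisbon: 1·1 + 9·1 + 9·3 + 2·3 + 8·4 + 9·4 + 1·4 = 115
Queenstown: 1·4 + 9·5 + 9·2 + 2·5 + 8·2 + 9·2 + 1·1 = 112
Porto: 1·3 + 9·2 + 9·5 + 2·2 + 8·3 + 9·1 + 1·3 = 106
Banff: 1·5 + 9·3 + 9·1 + 2·1 + 8·5 + 9·3 + 1·5 = 115
Oaxaca has the highest Borda score (137).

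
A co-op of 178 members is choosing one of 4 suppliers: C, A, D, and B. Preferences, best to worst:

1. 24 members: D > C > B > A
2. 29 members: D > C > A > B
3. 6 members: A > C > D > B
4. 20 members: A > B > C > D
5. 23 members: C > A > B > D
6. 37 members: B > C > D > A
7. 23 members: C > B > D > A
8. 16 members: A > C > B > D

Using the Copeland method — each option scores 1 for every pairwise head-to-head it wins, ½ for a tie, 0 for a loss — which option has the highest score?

C

C: beats A, D, and B → score 3.
A: beats B; loses to C and D → score 1.
D: beats A; loses to C and B → score 1.
B: beats D; loses to C and A → score 1.
C has the best pairwise record.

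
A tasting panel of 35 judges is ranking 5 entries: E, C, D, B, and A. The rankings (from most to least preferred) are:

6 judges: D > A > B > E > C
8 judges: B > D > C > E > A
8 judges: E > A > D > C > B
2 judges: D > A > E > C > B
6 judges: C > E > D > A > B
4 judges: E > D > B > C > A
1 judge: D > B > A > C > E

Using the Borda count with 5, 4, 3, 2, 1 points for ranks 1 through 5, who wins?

E: 6·2 + 8·2 + 8·5 + 2·3 + 6·4 + 4·5 + 1·1 = 119
C: 6·1 + 8·3 + 8·2 + 2·2 + 6·5 + 4·2 + 1·2 = 90
D: 6·5 + 8·4 + 8·3 + 2·5 + 6·3 + 4·4 + 1·5 = 135
B: 6·3 + 8·5 + 8·1 + 2·1 + 6·1 + 4·3 + 1·4 = 90
A: 6·4 + 8·1 + 8·4 + 2·4 + 6·2 + 4·1 + 1·3 = 91
D has the highest Borda score (135).

D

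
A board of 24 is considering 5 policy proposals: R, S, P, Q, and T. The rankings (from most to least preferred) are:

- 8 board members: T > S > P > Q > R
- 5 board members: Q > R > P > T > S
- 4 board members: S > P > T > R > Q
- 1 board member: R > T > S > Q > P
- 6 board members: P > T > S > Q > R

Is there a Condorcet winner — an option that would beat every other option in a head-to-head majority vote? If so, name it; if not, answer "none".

Checking pairwise contests:
S beats R 18–6.
T beats S 20–4.
S beats P 13–11.
S beats Q 19–5.
P beats T 15–9.
Every option loses at least one head-to-head, so there is no Condorcet winner.

none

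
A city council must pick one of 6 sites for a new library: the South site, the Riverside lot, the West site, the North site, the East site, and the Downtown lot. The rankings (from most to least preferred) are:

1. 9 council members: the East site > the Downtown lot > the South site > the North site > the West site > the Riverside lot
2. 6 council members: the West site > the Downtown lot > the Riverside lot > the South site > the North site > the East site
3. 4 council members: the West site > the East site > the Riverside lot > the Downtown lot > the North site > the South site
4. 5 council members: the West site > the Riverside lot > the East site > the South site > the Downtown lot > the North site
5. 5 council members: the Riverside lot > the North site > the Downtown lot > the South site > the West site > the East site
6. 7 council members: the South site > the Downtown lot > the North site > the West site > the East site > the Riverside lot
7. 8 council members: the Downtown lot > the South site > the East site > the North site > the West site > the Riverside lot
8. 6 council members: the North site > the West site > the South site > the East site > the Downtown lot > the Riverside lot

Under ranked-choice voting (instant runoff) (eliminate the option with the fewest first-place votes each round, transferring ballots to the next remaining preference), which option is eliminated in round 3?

Round 1: the South site 7, the Riverside lot 5, the West site 15, the North site 6, the East site 9, the Downtown lot 8. Eliminate the Riverside lot.
Round 2: the South site 7, the West site 15, the North site 11, the East site 9, the Downtown lot 8. Eliminate the South site.
Round 3: the West site 15, the North site 11, the East site 9, the Downtown lot 15. Eliminate the East site.

the East site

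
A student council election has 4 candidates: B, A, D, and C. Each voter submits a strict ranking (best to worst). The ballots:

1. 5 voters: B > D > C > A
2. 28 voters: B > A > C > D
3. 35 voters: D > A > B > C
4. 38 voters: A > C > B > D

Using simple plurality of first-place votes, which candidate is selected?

A

First-place votes: B 33, A 38, D 35, C 0.
A has the most first-place votes.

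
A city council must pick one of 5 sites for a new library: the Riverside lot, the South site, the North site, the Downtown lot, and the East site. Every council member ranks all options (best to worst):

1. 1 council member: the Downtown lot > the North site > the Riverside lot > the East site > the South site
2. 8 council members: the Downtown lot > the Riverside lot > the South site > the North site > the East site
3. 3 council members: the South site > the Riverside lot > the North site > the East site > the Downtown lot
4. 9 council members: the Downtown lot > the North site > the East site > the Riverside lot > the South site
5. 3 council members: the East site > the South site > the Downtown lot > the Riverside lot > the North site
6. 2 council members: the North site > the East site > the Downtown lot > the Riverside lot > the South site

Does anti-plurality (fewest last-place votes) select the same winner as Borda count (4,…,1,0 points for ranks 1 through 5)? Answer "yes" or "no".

Anti-plurality — last-place votes: the Riverside lot 0, the South site 12, the North site 3, the Downtown lot 3, the East site 8. Winner: the Riverside lot.
Borda — scores: the Riverside lot 49, the South site 37, the North site 52, the Downtown lot 82, the East site 40. Winner: the Downtown lot.
The two methods disagree.

no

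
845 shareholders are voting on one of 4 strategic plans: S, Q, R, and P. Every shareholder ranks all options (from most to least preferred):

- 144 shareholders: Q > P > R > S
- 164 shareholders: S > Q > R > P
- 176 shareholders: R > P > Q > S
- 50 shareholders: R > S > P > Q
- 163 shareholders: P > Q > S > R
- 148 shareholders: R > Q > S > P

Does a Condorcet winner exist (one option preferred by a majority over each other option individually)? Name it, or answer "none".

Q vs S: 631–214 for Q.
Q vs R: 471–374 for Q.
Q vs P: 456–389 for Q.
Q beats every other option head-to-head.

Q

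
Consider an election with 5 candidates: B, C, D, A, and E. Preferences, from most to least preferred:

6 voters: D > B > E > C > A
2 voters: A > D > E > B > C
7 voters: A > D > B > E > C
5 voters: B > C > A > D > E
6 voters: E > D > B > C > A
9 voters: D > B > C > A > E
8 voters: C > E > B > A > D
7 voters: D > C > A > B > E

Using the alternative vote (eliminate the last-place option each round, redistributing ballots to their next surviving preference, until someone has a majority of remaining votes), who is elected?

Round 1: B 5, C 8, D 22, A 9, E 6. Eliminate B.
Round 2: C 13, D 22, A 9, E 6. Eliminate E.
Round 3: C 13, D 28, A 9. D has a majority.

D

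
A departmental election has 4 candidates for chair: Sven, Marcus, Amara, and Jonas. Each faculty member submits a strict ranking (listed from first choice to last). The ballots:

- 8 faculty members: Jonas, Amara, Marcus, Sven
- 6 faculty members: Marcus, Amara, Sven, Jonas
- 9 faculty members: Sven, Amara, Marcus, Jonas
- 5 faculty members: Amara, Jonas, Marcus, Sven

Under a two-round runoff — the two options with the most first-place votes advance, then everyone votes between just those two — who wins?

Sven

Round 1 first-place votes: Sven 9, Marcus 6, Amara 5, Jonas 8.
Sven and Jonas advance.
Runoff: Sven is preferred to Jonas by 15 voters; Jonas by 13.
Sven wins the runoff.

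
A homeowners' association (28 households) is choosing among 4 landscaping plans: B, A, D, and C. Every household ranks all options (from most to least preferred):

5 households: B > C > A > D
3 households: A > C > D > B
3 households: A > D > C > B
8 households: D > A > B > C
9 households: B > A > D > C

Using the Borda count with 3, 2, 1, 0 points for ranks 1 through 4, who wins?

B: 5·3 + 3·0 + 3·0 + 8·1 + 9·3 = 50
A: 5·1 + 3·3 + 3·3 + 8·2 + 9·2 = 57
D: 5·0 + 3·1 + 3·2 + 8·3 + 9·1 = 42
C: 5·2 + 3·2 + 3·1 + 8·0 + 9·0 = 19
A has the highest Borda score (57).

A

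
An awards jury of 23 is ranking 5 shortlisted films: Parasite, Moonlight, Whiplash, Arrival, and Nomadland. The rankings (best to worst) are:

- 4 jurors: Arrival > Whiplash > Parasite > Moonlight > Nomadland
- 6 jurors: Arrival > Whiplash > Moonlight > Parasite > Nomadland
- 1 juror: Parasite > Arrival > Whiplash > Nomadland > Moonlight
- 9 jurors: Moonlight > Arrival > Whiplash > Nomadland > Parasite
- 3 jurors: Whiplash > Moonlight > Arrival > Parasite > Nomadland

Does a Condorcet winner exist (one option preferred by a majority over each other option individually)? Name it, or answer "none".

none

Checking pairwise contests:
Moonlight beats Parasite 18–5.
Whiplash beats Moonlight 14–9.
Arrival beats Whiplash 20–3.
Moonlight beats Arrival 12–11.
Parasite beats Nomadland 14–9.
Every option loses at least one head-to-head, so there is no Condorcet winner.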